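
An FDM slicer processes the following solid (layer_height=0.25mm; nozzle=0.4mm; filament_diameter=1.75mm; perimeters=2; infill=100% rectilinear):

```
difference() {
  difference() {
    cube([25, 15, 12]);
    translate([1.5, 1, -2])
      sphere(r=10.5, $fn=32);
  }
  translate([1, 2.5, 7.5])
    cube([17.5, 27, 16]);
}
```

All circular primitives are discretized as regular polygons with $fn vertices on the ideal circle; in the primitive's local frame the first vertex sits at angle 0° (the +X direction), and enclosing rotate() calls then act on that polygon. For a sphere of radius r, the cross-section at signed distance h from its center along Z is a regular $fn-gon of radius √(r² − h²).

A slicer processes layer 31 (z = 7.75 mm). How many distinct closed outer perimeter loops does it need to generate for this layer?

At z = 7.75 mm: the 25×15 cube contributes its full rectangle; the r=10.5 sphere at (1.5, 1) slices to a regular 32-gon of circumradius 3.897 (√(r²−h²) with h=9.75 from center); Taking the first minus the rest: starting from the 25×15 cube, the r=10.5 sphere at (1.5, 1) partially overlaps it — only the 22.87 mm² overlap (of its 47.41 mm²) is removed, clipping the outline — 1 connected region; the cube at (1, 2.5) (footprint 17.5×27) is included at this height; Subtracting the remaining from the first: starting from the result so far, the 17.5×27 cube at (1, 2.5) partially overlaps it — only the 211.39 mm² overlap (of its 472.50 mm²) is removed, clipping the outline — 2 connected regions. The result has 2 disconnected regions.

2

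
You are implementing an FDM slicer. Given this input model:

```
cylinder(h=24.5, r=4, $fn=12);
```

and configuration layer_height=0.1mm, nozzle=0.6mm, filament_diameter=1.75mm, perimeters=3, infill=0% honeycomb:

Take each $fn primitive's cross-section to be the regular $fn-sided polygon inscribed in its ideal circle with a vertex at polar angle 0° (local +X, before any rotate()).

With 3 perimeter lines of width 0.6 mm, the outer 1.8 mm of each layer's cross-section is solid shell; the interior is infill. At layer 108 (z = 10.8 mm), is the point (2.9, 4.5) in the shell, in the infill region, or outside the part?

At z = 10.8 mm: the r=4 cylinder gives a regular 12-gon of circumradius 4 (constant along its height). Overall, the cross-section is a single solid region. The nearest boundary edge runs (3.46, 2.00)→(2.00, 3.46); distance from the point to it = 1.37 mm. The point is not inside any of the regions above, so it lies outside the cross-section (1.37 mm from the nearest boundary).

outside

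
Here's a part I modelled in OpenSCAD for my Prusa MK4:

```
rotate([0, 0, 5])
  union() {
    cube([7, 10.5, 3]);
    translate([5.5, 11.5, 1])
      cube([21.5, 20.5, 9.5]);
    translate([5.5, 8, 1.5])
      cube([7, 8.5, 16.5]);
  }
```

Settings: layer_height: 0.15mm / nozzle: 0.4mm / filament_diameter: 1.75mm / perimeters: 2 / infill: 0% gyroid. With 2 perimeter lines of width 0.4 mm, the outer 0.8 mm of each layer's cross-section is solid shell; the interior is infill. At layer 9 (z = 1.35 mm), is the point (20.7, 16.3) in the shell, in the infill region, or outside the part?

At z = 1.35 mm: the cube is present — its section is the full 7×10.5 rectangle; the 21.5×20.5 cube at (5.5, 11.5) contributes its full rectangle; the cube at (5.5, 8) is absent (z outside [1.5, 18]); Merging all regions: the 2 present regions are separate (no shared area or edge), so areas and boundary lengths simply add and each stays a separate island — 2 connected regions; (rotated 5° about Z; rotation is an isometry so areas/perimeters/island counts are preserved). Overall, the cross-section has 2 separate islands. Undo the 5° rotation: the query point maps to (22.042, 14.434) in the un-rotated model frame. The nearest boundary edge runs (27.00, 11.50)→(5.50, 11.50); distance from the point to it = 2.93 mm. (Shell/infill is judged within the island containing the point — the largest one.) The point is inside the cross-section and 2.93 mm from the nearest boundary — more than the 0.8 mm shell width (2 × 0.4), so it's in the infill interior.

infill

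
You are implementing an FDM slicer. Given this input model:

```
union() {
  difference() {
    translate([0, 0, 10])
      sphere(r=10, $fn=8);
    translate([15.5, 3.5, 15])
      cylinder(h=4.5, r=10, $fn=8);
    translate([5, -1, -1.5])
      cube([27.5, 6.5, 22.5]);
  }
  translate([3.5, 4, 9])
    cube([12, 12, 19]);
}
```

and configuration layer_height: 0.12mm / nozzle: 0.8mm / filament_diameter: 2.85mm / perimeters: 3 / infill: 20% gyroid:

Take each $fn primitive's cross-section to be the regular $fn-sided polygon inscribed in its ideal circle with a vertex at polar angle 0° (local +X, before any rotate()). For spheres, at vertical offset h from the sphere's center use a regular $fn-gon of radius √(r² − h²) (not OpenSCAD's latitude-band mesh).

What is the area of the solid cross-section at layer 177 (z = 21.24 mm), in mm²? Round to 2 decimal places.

144.00 mm²

At z = 21.24 mm: the sphere does not reach this height (|z−center|=11.240 > r=10); the cylinder at (15.5, 3.5) is absent (z outside [15, 19.5]); the cube at (5, -1) does not reach this height (z outside [-1.5, 21]); Subtracting the remaining from the first: the first operand is absent here, so nothing remains; the cube at (3.5, 4) is present — its section is the full 12×12 rectangle (area 144.00 mm²); Combining (union): only the 12×12 cube at (3.5, 4) is present, so the union is just that shape — area = 144.00 mm². Overall, the cross-section is a single solid region. Net area = 144.00 mm².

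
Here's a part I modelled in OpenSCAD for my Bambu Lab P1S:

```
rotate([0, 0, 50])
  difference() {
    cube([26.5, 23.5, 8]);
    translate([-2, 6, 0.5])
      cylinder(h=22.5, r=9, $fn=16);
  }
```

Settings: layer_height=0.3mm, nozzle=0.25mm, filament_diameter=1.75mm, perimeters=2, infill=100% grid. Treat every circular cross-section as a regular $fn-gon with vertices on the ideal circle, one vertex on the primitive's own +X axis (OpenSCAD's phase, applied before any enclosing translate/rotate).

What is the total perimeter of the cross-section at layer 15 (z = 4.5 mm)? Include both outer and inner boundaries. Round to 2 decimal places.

99.38 mm

At z = 4.5 mm: the 26.5×23.5 cube contributes its full rectangle (perimeter 100.00 mm); the r=9 cylinder at (-2, 6) gives a regular 16-gon of circumradius 9 (constant along its height) (perimeter = 2·16·9.000·sin(180°/16) = 56.19 mm); Subtracting the remaining from the first: starting from the 26.5×23.5 cube, the r=9 cylinder at (-2, 6) partially overlaps it — only the 81.28 mm² overlap (of its 247.98 mm²) is removed, clipping the outline — boundary = 99.38 mm; (whole slice rotated 50° about Z — lengths, areas and connectivity unchanged). Overall, the cross-section is a single solid region. Total boundary length (outer) = 99.38 mm.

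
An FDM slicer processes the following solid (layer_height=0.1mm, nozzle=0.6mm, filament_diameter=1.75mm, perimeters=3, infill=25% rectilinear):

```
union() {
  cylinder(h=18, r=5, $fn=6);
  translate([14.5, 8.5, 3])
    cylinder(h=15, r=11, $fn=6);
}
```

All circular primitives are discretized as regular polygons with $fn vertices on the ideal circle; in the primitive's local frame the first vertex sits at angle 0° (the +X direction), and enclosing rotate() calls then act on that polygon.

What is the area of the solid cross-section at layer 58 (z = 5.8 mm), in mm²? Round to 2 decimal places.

379.32 mm²

At z = 5.8 mm: the r=5 cylinder contributes a regular 6-gon of circumradius 5 (area = (6/2)·5.000²·sin(360°/6) = 64.95 mm²); the r=11 cylinder at (14.5, 8.5) contributes a regular 6-gon of circumradius 11 (area = (6/2)·11.000²·sin(360°/6) = 314.37 mm²); Merging all regions: the 2 present regions are separate (no shared area or edge), so areas and boundary lengths simply add and each stays a separate island — area = 379.32 mm². Overall, the cross-section has 2 separate islands. Net area = 379.32 mm².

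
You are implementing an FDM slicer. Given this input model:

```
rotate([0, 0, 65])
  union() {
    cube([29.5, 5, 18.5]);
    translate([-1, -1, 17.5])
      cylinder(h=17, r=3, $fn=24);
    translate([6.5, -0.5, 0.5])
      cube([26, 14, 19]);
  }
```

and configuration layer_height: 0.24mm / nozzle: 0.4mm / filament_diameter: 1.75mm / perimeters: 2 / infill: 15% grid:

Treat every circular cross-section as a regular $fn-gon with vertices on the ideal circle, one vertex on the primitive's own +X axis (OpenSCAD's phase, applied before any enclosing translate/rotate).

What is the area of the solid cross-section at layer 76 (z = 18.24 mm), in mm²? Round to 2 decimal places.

422.32 mm²

At z = 18.24 mm: the cube (footprint 29.5×5) is included at this height (area 147.50 mm²); the cylinder at (-1, -1): section is a regular 24-gon, circumradius r=3 (area = (24/2)·3.000²·sin(360°/24) = 27.95 mm²); the cube at (6.5, -0.5) (footprint 26×14) is included at this height (area 364.00 mm²); Merging all regions: the regions partially overlap — summed areas 539.45 mm² minus the doubly-counted overlap 117.13 mm² gives 422.32 mm² — area = 422.32 mm²; (whole slice rotated 65° about Z — lengths, areas and connectivity unchanged). Overall, the cross-section is a single solid region. Net area = 422.32 mm².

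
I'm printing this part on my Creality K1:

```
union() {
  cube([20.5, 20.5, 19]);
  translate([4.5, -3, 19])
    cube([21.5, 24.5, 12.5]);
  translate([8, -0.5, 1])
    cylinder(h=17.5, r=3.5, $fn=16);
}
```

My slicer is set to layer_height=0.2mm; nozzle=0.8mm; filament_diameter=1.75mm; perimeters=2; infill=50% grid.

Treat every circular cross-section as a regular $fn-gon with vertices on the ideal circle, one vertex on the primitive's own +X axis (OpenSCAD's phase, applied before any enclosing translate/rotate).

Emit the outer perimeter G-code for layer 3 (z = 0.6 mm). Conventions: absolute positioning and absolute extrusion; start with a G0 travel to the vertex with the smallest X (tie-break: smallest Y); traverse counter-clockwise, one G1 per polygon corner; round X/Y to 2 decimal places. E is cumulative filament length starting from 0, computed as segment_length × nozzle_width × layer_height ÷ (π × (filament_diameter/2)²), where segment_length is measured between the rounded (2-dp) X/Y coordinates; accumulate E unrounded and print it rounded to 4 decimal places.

G0 X0.00 Y0.00 Z0.60
G1 X20.50 Y0.00 E1.3637
G1 X20.50 Y20.50 E2.7273
G1 X0.00 Y20.50 E4.0910
G1 X0.00 Y0.00 E5.4547

At z = 0.6 mm: the cube (footprint 20.5×20.5) is included at this height; the cube at (4.5, -3) is absent (z outside [19, 31.5]); the cylinder at (8, -0.5) is absent (z outside [1, 18.5]); Combining (union): only the 20.5×20.5 cube is present, so the union is just that shape — 1 connected region. The outline is a single polygon with 4 vertices. Extrusion per mm of travel: 0.8 × 0.2 / (π × 0.875²) = 0.066520. Accumulating E over each segment gives final E = 5.4547.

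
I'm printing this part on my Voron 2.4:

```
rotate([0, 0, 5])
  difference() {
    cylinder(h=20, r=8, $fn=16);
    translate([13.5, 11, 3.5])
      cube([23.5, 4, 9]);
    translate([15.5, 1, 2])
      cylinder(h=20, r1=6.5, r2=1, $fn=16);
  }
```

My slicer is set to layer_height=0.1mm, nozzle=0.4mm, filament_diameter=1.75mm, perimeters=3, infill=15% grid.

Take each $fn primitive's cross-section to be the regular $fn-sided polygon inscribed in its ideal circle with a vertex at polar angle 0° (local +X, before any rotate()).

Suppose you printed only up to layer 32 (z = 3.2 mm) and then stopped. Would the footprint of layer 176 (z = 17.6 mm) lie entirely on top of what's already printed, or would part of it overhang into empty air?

entirely on top

Compare the two slices. At z = 3.2: the cylinder: section is a regular 16-gon, circumradius r=8 (area = (16/2)·8.000²·sin(360°/16) = 195.93 mm²); the cube at (13.5, 11) is not intersected at this z (z outside [3.5, 12.5]); the cone at (15.5, 1) (r1=6.5→r2=1) has section circumradius 6.170 here — a regular 16-gon (area = (16/2)·6.170²·sin(360°/16) = 116.55 mm²); Subtracting the remaining from the first: starting from the r=8 cylinder (195.93 mm²), the cone at (15.5, 1) misses the remaining region (no effect) — area = 195.93 mm²; (rotated 5° about Z; rotation is an isometry so areas/perimeters/island counts are preserved). At z = 17.6: the r=8 cylinder gives a regular 16-gon of circumradius 8 (constant along its height) (area = (16/2)·8.000²·sin(360°/16) = 195.93 mm²); the cube at (13.5, 11) does not reach this height (z outside [3.5, 12.5]); the cone at (15.5, 1): at t=0.780 of its height the radius interpolates to r₁+(r₂−r₁)t = 2.210, giving a regular 16-gon of that circumradius (area = (16/2)·2.210²·sin(360°/16) = 14.95 mm²); After the difference (first − rest): starting from the r=8 cylinder (195.93 mm²), the cone at (15.5, 1) misses the remaining region (no effect) — area = 195.93 mm²; (rotated 5° about Z; rotation is an isometry so areas/perimeters/island counts are preserved). Checking containment: the cross-section at z = 17.6 is a subset of the cross-section at z = 3.2.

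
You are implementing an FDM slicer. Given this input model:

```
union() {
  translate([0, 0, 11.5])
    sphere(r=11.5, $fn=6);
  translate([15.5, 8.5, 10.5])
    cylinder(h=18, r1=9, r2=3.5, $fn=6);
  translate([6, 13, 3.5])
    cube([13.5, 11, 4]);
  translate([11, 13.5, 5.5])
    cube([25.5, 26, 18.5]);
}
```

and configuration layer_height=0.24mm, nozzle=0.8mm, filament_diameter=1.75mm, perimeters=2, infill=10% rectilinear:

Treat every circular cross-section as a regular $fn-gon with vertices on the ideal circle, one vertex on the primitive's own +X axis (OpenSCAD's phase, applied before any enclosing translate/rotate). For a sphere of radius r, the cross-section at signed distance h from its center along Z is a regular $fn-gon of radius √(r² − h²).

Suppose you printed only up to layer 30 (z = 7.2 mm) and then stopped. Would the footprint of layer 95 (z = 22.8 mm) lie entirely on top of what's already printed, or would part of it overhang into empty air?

Compare the two slices. At z = 7.2: the sphere: section is a regular 6-gon, circumradius = √(r²−h²) = √(11.5²−4.3²) = 10.666 (area = (6/2)·10.666²·sin(360°/6) = 295.56 mm²); the cone at (15.5, 8.5) does not reach this height (z outside [10.5, 28.5]); the 13.5×11 cube at (6, 13) contributes its full rectangle (area 148.50 mm²); the 25.5×26 cube at (11, 13.5) contributes its full rectangle (area 663.00 mm²); Taking the union: the regions partially overlap — summed areas 1107.06 mm² minus the doubly-counted overlap 89.25 mm² gives 1017.81 mm² — area = 1017.81 mm². At z = 22.8: the sphere: section is a regular 6-gon, circumradius = √(r²−h²) = √(11.5²−11.3²) = 2.135 (area = (6/2)·2.135²·sin(360°/6) = 11.85 mm²); the cone at (15.5, 8.5): at t=0.683 of its height the radius interpolates to r₁+(r₂−r₁)t = 5.242, giving a regular 6-gon of that circumradius (area = (6/2)·5.242²·sin(360°/6) = 71.38 mm²); the cube at (6, 13) is absent (z outside [3.5, 7.5]); the cube at (11, 13.5) is present — its section is the full 25.5×26 rectangle (area 663.00 mm²); Merging all regions: the 3 present regions are separate (no shared area or edge), so areas and boundary lengths simply add and each stays a separate island — area = 746.23 mm². Checking containment: at z = 22.8 the cross-section extends beyond the z = 7.2 cross-section by about 71.17 mm².

part overhangs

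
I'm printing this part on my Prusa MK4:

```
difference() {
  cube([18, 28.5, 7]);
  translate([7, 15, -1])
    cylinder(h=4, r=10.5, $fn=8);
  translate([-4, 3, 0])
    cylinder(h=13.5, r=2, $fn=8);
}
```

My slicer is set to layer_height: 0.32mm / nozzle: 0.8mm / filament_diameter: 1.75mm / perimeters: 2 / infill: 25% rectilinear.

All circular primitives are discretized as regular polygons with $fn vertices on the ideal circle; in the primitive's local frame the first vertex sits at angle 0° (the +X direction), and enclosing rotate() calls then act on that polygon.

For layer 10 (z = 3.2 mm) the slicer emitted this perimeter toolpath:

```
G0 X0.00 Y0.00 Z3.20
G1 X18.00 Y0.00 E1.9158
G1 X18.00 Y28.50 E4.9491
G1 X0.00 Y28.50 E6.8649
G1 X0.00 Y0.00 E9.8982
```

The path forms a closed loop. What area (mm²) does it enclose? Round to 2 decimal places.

Apply the shoelace formula to the sequence of (X, Y) vertices; enclosed area = 513.00 mm².

513.00 mm²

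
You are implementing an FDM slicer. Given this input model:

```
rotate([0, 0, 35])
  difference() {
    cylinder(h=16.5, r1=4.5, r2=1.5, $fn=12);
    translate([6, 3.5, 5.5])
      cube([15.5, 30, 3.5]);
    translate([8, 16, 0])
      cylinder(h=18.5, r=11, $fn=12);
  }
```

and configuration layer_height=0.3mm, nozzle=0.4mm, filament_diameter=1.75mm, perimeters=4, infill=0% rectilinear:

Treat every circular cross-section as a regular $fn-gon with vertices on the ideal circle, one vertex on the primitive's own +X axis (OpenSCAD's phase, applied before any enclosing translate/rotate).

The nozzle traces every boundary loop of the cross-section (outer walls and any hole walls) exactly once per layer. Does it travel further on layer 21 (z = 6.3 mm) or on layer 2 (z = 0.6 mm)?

Layer 21 (z = 6.3): the cone contributes a regular 12-gon of circumradius 3.355 (interpolated between r1=4.5 and r2=1.5 at t=0.382) (perimeter = 2·12·3.355·sin(180°/12) = 20.84 mm); the cube at (6, 3.5) (footprint 15.5×30) is included at this height (perimeter 91.00 mm); the r=11 cylinder at (8, 16) contributes a regular 12-gon of circumradius 11 (perimeter = 2·12·11.000·sin(180°/12) = 68.33 mm); After the difference (first − rest): starting from the cone, the 15.5×30 cube at (6, 3.5) misses the remaining region (no effect); the r=11 cylinder at (8, 16) misses the remaining region (no effect) — boundary = 20.84 mm; (whole slice rotated 35° about Z — lengths, areas and connectivity unchanged). So its perimeter = 20.84 mm. Layer 2 (z = 0.6): the cone (r1=4.5→r2=1.5) has section circumradius 4.391 here — a regular 12-gon (perimeter = 2·12·4.391·sin(180°/12) = 27.27 mm); the cube at (6, 3.5) is not intersected at this z (z outside [5.5, 9]); the r=11 cylinder at (8, 16) gives a regular 12-gon of circumradius 11 (constant along its height) (perimeter = 2·12·11.000·sin(180°/12) = 68.33 mm); Taking the first minus the rest: starting from the cone, the r=11 cylinder at (8, 16) misses the remaining region (no effect) — boundary = 27.27 mm; (rotated 35° about Z; rotation is an isometry so areas/perimeters/island counts are preserved). So its perimeter = 27.27 mm. Layer 2 is larger (27.27 vs 20.84 mm).

layer 2 (z = 0.6 mm)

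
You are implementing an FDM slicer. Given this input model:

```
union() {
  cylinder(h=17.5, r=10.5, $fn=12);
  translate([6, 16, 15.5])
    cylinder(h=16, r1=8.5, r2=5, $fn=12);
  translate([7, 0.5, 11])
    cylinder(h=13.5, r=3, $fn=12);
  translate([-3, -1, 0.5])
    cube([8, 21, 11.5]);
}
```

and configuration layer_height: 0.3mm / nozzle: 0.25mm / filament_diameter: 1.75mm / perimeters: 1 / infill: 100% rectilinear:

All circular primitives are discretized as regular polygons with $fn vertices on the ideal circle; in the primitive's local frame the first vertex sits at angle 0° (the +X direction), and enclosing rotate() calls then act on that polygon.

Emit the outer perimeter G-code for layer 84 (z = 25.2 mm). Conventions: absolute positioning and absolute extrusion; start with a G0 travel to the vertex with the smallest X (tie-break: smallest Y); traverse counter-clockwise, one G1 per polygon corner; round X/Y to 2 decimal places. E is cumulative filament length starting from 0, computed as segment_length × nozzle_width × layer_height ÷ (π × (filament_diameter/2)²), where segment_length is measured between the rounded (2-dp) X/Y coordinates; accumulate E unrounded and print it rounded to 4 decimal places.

G0 X-0.38 Y16.00 Z25.20
G1 X0.48 Y12.81 E0.1030
G1 X2.81 Y10.48 E0.2058
G1 X6.00 Y9.62 E0.3088
G1 X9.19 Y10.48 E0.4118
G1 X11.52 Y12.81 E0.5146
G1 X12.38 Y16.00 E0.6176
G1 X11.52 Y19.19 E0.7206
G1 X9.19 Y21.52 E0.8233
G1 X6.00 Y22.38 E0.9264
G1 X2.81 Y21.52 E1.0294
G1 X0.48 Y19.19 E1.1321
G1 X-0.38 Y16.00 E1.2351

At z = 25.2 mm: the cylinder does not reach this height (z outside [0, 17.5]); the cone at (6, 16) (r1=8.5→r2=5) has section circumradius 6.378 here — a regular 12-gon; the cylinder at (7, 0.5) does not reach this height (z outside [11, 24.5]); the cube at (-3, -1) is not intersected at this z (z outside [0.5, 12]); Taking the union: only the cone at (6, 16) is present, so the union is just that shape — 1 connected region. The outline is a single polygon with 12 vertices. Extrusion per mm of travel: 0.25 × 0.3 / (π × 0.875²) = 0.031181. Accumulating E over each segment gives final E = 1.2351.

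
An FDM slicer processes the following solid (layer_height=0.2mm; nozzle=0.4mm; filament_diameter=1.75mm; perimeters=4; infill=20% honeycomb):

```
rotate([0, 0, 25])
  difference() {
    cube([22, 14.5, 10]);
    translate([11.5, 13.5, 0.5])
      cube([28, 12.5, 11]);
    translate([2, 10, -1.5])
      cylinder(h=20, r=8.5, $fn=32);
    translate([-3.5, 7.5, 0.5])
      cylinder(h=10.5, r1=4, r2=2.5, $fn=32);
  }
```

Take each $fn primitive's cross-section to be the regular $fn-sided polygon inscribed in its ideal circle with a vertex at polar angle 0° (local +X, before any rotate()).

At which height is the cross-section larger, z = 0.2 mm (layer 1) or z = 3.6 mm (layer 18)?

Layer 1 (z = 0.2): the 22×14.5 cube contributes its full rectangle (area 319.00 mm²); the cube at (11.5, 13.5) is not intersected at this z (z outside [0.5, 11.5]); the r=8.5 cylinder at (2, 10) gives a regular 32-gon of circumradius 8.5 (constant along its height) (area = (32/2)·8.500²·sin(360°/32) = 225.52 mm²); the cone at (-3.5, 7.5) does not reach this height (z outside [0.5, 11]); After the difference (first − rest): starting from the 22×14.5 cube (319.00 mm²), the r=8.5 cylinder at (2, 10) partially overlaps it — only the 118.42 mm² overlap (of its 225.52 mm²) is removed, clipping the outline — area = 200.58 mm²; (whole slice rotated 25° about Z — lengths, areas and connectivity unchanged). So its area = 200.58 mm². Layer 18 (z = 3.6): the cube (footprint 22×14.5) is included at this height (area 319.00 mm²); the cube at (11.5, 13.5) is present — its section is the full 28×12.5 rectangle (area 350.00 mm²); the cylinder at (2, 10): section is a regular 32-gon, circumradius r=8.5 (area = (32/2)·8.500²·sin(360°/32) = 225.52 mm²); the cone at (-3.5, 7.5): at t=0.295 of its height the radius interpolates to r₁+(r₂−r₁)t = 3.557, giving a regular 32-gon of that circumradius (area = (32/2)·3.557²·sin(360°/32) = 39.50 mm²); After the difference (first − rest): starting from the 22×14.5 cube (319.00 mm²), the 28×12.5 cube at (11.5, 13.5) partially overlaps it — only the 10.50 mm² overlap (of its 350.00 mm²) is removed, clipping the outline; the r=8.5 cylinder at (2, 10) partially overlaps it — only the 118.42 mm² overlap (of its 225.52 mm²) is removed, clipping the outline; the cone at (-3.5, 7.5) misses the remaining region (no effect) — area = 190.08 mm²; (whole slice rotated 25° about Z — lengths, areas and connectivity unchanged). So its area = 190.08 mm². Layer 1 is larger (200.58 vs 190.08 mm²).

layer 1 (z = 0.2 mm)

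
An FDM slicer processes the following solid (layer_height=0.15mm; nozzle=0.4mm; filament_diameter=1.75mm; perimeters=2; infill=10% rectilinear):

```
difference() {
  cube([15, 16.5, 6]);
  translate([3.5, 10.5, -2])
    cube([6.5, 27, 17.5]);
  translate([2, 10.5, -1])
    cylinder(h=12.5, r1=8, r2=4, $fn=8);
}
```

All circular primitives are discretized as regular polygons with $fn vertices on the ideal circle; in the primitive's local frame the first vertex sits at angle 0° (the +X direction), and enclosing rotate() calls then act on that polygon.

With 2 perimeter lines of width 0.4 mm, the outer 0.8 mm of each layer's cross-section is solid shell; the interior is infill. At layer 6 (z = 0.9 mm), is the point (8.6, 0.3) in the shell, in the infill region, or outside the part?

At z = 0.9 mm: the 15×16.5 cube contributes its full rectangle; the cube at (3.5, 10.5) is present — its section is the full 6.5×27 rectangle; the cone at (2, 10.5) contributes a regular 8-gon of circumradius 7.392 (interpolated between r1=8 and r2=4 at t=0.152); Subtracting the remaining from the first: starting from the 15×16.5 cube, the 6.5×27 cube at (3.5, 10.5) partially overlaps it — only the 39.00 mm² overlap (of its 175.50 mm²) is removed, clipping the outline; the cone at (2, 10.5) partially overlaps it — only the 73.59 mm² overlap (of its 154.55 mm²) is removed, clipping the outline — 1 connected region. Overall, the cross-section is a single solid region. The nearest boundary edge runs (15.00, 0.00)→(0.00, 0.00); distance from the point to it = 0.30 mm. The point is inside the cross-section, 0.30 mm from the nearest boundary — within the 0.8 mm shell band (2 × 0.4).

shell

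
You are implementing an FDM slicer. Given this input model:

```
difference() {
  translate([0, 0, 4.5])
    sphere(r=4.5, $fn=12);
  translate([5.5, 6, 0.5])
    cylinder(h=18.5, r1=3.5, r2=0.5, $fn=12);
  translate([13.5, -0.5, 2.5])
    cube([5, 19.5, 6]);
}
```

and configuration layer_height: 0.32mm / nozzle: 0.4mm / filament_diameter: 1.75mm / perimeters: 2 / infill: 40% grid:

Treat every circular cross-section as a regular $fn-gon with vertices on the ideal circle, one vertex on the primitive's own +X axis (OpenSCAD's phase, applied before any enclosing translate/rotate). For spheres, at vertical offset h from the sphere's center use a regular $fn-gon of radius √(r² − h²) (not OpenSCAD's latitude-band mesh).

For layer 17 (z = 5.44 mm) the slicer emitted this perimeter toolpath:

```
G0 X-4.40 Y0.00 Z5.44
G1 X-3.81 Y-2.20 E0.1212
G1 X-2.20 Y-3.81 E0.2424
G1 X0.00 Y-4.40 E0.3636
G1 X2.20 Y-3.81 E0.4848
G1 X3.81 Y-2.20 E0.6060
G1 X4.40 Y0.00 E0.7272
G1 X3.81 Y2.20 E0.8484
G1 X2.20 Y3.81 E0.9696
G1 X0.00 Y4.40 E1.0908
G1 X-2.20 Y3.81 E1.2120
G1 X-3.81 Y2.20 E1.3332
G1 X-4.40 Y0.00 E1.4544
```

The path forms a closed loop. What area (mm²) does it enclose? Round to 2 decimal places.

Apply the shoelace formula to the sequence of (X, Y) vertices; enclosed area = 58.07 mm².

58.07 mm²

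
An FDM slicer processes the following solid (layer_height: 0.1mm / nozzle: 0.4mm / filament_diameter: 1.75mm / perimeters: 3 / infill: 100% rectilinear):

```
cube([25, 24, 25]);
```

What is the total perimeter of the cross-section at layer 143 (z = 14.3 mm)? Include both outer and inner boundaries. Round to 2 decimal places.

98.00 mm

At z = 14.3 mm: the cube is present — its section is the full 25×24 rectangle (perimeter 98.00 mm). Overall, the cross-section is a single solid region. Total boundary length (outer) = 98.00 mm.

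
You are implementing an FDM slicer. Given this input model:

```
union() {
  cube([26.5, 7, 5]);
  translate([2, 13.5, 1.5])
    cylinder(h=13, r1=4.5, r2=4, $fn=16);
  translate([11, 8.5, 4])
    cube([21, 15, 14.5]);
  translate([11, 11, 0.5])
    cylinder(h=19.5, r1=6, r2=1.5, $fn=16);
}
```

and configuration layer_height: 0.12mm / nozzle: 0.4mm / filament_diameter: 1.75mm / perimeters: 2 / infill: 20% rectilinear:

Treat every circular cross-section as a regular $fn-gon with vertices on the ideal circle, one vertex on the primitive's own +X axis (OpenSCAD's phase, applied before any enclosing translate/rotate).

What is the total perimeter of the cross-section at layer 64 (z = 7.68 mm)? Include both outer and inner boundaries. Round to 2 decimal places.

At z = 7.68 mm: the cube is not intersected at this z (z outside [0, 5]); the cone at (2, 13.5): at t=0.475 of its height the radius interpolates to r₁+(r₂−r₁)t = 4.262, giving a regular 16-gon of that circumradius (perimeter = 2·16·4.262·sin(180°/16) = 26.61 mm); the cube at (11, 8.5) is present — its section is the full 21×15 rectangle (perimeter 72.00 mm); the cone at (11, 11) (r1=6→r2=1.5) has section circumradius 4.343 here — a regular 16-gon (perimeter = 2·16·4.343·sin(180°/16) = 27.11 mm); Combining (union): the regions partially overlap (shared area 24.51 mm²), so the edge portions inside another operand are dropped and the merged outline is re-measured after clipping — boundary = 105.95 mm. Overall, the cross-section has 2 separate islands. Total boundary length (outer) = 105.95 mm.

105.95 mm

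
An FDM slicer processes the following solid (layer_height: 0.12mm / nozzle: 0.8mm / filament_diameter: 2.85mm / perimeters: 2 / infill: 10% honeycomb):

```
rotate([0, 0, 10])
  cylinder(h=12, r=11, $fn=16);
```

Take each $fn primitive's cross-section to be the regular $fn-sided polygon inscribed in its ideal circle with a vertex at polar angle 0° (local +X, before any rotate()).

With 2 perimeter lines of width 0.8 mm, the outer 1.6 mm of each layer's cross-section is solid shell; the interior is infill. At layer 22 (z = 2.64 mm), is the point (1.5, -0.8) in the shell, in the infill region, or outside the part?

At z = 2.64 mm: the cylinder: section is a regular 16-gon, circumradius r=11; (rotated 10° about Z; rotation is an isometry so areas/perimeters/island counts are preserved). Overall, the cross-section is a single solid region. Undo the 10° rotation: the query point maps to (1.338, -1.048) in the un-rotated model frame. The nearest boundary edge runs (7.78, -7.78)→(10.16, -4.21); distance from the point to it = 9.09 mm. The point is inside the cross-section and 9.09 mm from the nearest boundary — more than the 1.6 mm shell width (2 × 0.8), so it's in the infill interior.

infill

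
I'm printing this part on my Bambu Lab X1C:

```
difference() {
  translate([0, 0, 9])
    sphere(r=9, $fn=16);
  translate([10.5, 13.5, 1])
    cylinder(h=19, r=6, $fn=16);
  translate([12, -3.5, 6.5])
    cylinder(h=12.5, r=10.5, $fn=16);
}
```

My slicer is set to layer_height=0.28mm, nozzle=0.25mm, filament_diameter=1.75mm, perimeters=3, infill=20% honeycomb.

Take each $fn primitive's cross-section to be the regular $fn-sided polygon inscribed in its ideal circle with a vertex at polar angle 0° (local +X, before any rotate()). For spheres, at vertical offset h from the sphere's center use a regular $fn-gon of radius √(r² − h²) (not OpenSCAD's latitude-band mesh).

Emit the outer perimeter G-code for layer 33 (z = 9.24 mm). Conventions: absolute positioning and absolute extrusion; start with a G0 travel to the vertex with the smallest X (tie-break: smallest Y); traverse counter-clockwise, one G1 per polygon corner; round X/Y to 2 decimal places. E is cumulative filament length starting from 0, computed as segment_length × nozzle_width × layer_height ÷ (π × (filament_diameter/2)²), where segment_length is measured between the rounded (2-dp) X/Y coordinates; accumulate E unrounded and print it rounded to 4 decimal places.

At z = 9.24 mm: the r=9 sphere slices to a regular 16-gon of circumradius 8.997 (√(r²−h²) with h=0.24 from center); the cylinder at (10.5, 13.5): section is a regular 16-gon, circumradius r=6; the r=10.5 cylinder at (12, -3.5) contributes a regular 16-gon of circumradius 10.5; Subtracting the remaining from the first: starting from the r=9 sphere, the r=6 cylinder at (10.5, 13.5) misses the remaining region (no effect); the r=10.5 cylinder at (12, -3.5) partially overlaps it — only the 68.21 mm² overlap (of its 337.53 mm²) is removed, clipping the outline — 1 connected region. The outline is a single polygon with 17 vertices. Extrusion per mm of travel: 0.25 × 0.28 / (π × 0.875²) = 0.029103. Accumulating E over each segment gives final E = 1.6096.

G0 X-9.00 Y0.00 Z9.24
G1 X-8.31 Y-3.44 E0.1021
G1 X-6.36 Y-6.36 E0.2043
G1 X-3.44 Y-8.31 E0.3065
G1 X0.00 Y-9.00 E0.4086
G1 X2.90 Y-8.42 E0.4947
G1 X2.30 Y-7.52 E0.5261
G1 X1.50 Y-3.50 E0.6454
G1 X2.30 Y0.52 E0.7647
G1 X4.58 Y3.92 E0.8838
G1 X6.94 Y5.50 E0.9665
G1 X6.36 Y6.36 E0.9967
G1 X3.44 Y8.31 E1.0989
G1 X0.00 Y9.00 E1.2010
G1 X-3.44 Y8.31 E1.3031
G1 X-6.36 Y6.36 E1.4053
G1 X-8.31 Y3.44 E1.5075
G1 X-9.00 Y0.00 E1.6096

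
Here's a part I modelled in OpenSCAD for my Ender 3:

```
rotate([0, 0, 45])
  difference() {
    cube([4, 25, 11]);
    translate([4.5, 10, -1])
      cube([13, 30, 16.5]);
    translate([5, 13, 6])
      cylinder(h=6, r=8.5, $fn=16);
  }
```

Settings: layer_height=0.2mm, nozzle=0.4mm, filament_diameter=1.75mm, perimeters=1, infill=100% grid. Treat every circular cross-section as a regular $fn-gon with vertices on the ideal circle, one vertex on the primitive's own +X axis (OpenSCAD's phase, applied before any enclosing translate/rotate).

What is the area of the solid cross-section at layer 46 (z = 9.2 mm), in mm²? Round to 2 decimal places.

38.21 mm²

At z = 9.2 mm: the 4×25 cube contributes its full rectangle (area 100.00 mm²); the 13×30 cube at (4.5, 10) contributes its full rectangle (area 390.00 mm²); the r=8.5 cylinder at (5, 13) gives a regular 16-gon of circumradius 8.5 (constant along its height) (area = (16/2)·8.500²·sin(360°/16) = 221.19 mm²); After the difference (first − rest): starting from the 4×25 cube (100.00 mm²), the 13×30 cube at (4.5, 10) misses the remaining region (no effect); the r=8.5 cylinder at (5, 13) partially overlaps it — only the 61.79 mm² overlap (of its 221.19 mm²) is removed, clipping the outline — area = 38.21 mm²; (rotated 45° about Z; rotation is an isometry so areas/perimeters/island counts are preserved). Overall, the cross-section has 2 separate islands. Net area = 38.21 mm².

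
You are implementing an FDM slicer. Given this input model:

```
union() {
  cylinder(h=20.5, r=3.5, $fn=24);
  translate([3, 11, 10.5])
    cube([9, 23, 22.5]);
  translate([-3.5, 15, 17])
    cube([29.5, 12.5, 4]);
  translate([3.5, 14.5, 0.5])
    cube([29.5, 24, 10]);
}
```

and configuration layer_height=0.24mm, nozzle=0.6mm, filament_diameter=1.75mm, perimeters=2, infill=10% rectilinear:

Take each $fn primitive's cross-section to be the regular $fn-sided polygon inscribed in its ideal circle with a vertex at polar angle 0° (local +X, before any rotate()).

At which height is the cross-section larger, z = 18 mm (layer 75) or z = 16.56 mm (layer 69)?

Layer 75 (z = 18): the r=3.5 cylinder contributes a regular 24-gon of circumradius 3.5 (area = (24/2)·3.500²·sin(360°/24) = 38.05 mm²); the cube at (3, 11) is present — its section is the full 9×23 rectangle (area 207.00 mm²); the cube at (-3.5, 15) (footprint 29.5×12.5) is included at this height (area 368.75 mm²); the cube at (3.5, 14.5) is absent (z outside [0.5, 10.5]); Merging all regions: the regions partially overlap — summed areas 613.80 mm² minus the doubly-counted overlap 112.50 mm² gives 501.30 mm² — area = 501.30 mm². So its area = 501.30 mm². Layer 69 (z = 16.56): the r=3.5 cylinder contributes a regular 24-gon of circumradius 3.5 (area = (24/2)·3.500²·sin(360°/24) = 38.05 mm²); the cube at (3, 11) is present — its section is the full 9×23 rectangle (area 207.00 mm²); the cube at (-3.5, 15) does not reach this height (z outside [17, 21]); the cube at (3.5, 14.5) is absent (z outside [0.5, 10.5]); Merging all regions: the 2 present regions are separate (no shared area or edge), so areas and boundary lengths simply add and each stays a separate island — area = 245.05 mm². So its area = 245.05 mm². Layer 75 is larger (501.30 vs 245.05 mm²).

layer 75 (z = 18 mm)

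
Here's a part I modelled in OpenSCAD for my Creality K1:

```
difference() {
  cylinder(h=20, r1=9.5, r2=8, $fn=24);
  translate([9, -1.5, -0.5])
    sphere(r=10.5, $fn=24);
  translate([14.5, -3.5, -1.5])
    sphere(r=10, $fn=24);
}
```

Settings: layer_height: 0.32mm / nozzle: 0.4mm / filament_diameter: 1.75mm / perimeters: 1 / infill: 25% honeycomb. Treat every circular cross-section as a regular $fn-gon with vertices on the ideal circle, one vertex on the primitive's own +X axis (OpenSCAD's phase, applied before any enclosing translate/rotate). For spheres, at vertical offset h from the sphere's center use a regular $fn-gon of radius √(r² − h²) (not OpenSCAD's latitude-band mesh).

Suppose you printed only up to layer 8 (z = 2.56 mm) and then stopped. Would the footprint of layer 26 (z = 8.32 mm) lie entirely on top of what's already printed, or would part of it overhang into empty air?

part overhangs

Compare the two slices. At z = 2.56: the cone: at t=0.128 of its height the radius interpolates to r₁+(r₂−r₁)t = 9.308, giving a regular 24-gon of that circumradius (area = (24/2)·9.308²·sin(360°/24) = 269.09 mm²); the r=10.5 sphere at (9, -1.5) slices to a regular 24-gon of circumradius 10.044 (√(r²−h²) with h=3.06 from center) (area = (24/2)·10.044²·sin(360°/24) = 313.34 mm²); the r=10 sphere at (14.5, -3.5) contributes a regular 24-gon of circumradius √(10²−4.06²) = 9.139 (area = (24/2)·9.139²·sin(360°/24) = 259.39 mm²); Taking the first minus the rest: starting from the cone (269.09 mm²), the r=10.5 sphere at (9, -1.5) partially overlaps it — only the 121.84 mm² overlap (of its 313.34 mm²) is removed, clipping the outline; the r=10 sphere at (14.5, -3.5) misses the remaining region (no effect) — area = 147.24 mm². At z = 8.32: the cone contributes a regular 24-gon of circumradius 8.876 (interpolated between r1=9.5 and r2=8 at t=0.416) (area = (24/2)·8.876²·sin(360°/24) = 244.69 mm²); the sphere at (9, -1.5): section is a regular 24-gon, circumradius = √(r²−h²) = √(10.5²−8.82²) = 5.697 (area = (24/2)·5.697²·sin(360°/24) = 100.81 mm²); the r=10 sphere at (14.5, -3.5) contributes a regular 24-gon of circumradius √(10²−9.82²) = 1.889 (area = (24/2)·1.889²·sin(360°/24) = 11.08 mm²); After the difference (first − rest): starting from the cone (244.69 mm²), the r=10.5 sphere at (9, -1.5) partially overlaps it — only the 40.28 mm² overlap (of its 100.81 mm²) is removed, clipping the outline; the r=10 sphere at (14.5, -3.5) misses the remaining region (no effect) — area = 204.40 mm². Checking containment: at z = 8.32 the cross-section extends beyond the z = 2.56 cross-section by about 72.53 mm².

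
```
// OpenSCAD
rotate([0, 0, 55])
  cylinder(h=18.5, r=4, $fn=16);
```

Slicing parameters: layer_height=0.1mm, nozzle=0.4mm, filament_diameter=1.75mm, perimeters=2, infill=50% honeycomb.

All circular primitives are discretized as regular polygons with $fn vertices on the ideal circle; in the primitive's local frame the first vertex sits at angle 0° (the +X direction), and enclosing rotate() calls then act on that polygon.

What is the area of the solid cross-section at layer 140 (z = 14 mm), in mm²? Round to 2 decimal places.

At z = 14 mm: the r=4 cylinder contributes a regular 16-gon of circumradius 4 (area = (16/2)·4.000²·sin(360°/16) = 48.98 mm²); (rotated 55° about Z; rotation is an isometry so areas/perimeters/island counts are preserved). Overall, the cross-section is a single solid region. Net area = 48.98 mm².

48.98 mm²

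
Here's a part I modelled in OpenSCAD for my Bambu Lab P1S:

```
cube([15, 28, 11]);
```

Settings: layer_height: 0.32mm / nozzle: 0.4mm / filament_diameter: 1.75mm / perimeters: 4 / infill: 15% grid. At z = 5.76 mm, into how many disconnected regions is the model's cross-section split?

1

At z = 5.76 mm: the cube (footprint 15×28) is included at this height. The result has 1 disconnected region.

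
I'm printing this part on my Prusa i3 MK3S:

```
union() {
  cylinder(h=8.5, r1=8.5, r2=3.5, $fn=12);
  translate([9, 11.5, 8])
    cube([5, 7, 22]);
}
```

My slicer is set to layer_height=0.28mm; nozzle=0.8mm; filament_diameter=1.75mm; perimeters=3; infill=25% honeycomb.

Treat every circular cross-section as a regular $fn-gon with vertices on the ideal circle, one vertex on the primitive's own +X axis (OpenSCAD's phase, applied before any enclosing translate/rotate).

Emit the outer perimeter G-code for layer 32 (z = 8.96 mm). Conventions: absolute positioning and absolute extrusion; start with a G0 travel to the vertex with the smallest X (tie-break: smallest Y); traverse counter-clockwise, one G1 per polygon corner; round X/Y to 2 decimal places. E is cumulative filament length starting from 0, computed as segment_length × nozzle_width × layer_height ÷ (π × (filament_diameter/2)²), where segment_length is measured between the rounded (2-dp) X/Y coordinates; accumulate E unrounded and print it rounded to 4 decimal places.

G0 X9.00 Y11.50 Z8.96
G1 X14.00 Y11.50 E0.4656
G1 X14.00 Y18.50 E1.1175
G1 X9.00 Y18.50 E1.5832
G1 X9.00 Y11.50 E2.2351

At z = 8.96 mm: the cone is absent (z outside [0, 8.5]); the cube at (9, 11.5) is present — its section is the full 5×7 rectangle; Merging all regions: only the 5×7 cube at (9, 11.5) is present, so the union is just that shape — 1 connected region. The outline is a single polygon with 4 vertices. Extrusion per mm of travel: 0.8 × 0.28 / (π × 0.875²) = 0.093128. Accumulating E over each segment gives final E = 2.2351.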